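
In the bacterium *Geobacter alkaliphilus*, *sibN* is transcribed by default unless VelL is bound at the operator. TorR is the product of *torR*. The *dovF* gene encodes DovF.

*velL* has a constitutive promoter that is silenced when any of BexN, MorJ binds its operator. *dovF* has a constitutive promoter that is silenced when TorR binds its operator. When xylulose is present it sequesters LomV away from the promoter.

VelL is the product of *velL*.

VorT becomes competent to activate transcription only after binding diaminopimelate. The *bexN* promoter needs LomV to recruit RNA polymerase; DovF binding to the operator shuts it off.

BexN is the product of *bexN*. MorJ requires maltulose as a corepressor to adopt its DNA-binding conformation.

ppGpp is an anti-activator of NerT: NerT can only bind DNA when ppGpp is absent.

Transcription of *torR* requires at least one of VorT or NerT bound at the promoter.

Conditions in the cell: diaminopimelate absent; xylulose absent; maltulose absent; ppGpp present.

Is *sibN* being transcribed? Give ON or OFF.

OFF

Diaminopimelate is absent, so VorT is inactive.
ppGpp is present, so NerT is inactive.
No activator is available at the *torR* promoter, so *torR* is not transcribed.
So TorR is not produced.
With no repressor bound, *dovF* is transcribed.
So DovF is produced and active.
Xylulose is absent, so LomV is active.
With repressor DovF bound, *bexN* is not transcribed.
So BexN is not produced.
Maltulose is absent, so MorJ is inactive.
With no repressor bound, *velL* is transcribed.
So VelL is produced and active.
With repressor VelL bound, *sibN* is not transcribed.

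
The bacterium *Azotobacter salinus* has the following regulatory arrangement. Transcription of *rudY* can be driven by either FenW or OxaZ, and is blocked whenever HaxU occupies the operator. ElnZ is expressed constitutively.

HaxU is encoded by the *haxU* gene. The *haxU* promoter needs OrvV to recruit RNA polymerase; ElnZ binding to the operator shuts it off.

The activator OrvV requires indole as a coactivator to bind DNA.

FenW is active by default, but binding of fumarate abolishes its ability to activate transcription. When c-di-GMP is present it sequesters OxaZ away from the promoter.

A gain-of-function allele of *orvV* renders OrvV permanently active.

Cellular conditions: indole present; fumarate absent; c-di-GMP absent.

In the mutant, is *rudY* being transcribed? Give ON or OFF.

OrvV is constitutively active in this strain.
ElnZ is produced constitutively and is active.
With repressor ElnZ bound, *haxU* is not transcribed.
So HaxU is not produced.
Fumarate is absent, so FenW is active.
c-di-GMP is absent, so OxaZ is active.
Activator FenW is present, so *rudY* is transcribed.

ON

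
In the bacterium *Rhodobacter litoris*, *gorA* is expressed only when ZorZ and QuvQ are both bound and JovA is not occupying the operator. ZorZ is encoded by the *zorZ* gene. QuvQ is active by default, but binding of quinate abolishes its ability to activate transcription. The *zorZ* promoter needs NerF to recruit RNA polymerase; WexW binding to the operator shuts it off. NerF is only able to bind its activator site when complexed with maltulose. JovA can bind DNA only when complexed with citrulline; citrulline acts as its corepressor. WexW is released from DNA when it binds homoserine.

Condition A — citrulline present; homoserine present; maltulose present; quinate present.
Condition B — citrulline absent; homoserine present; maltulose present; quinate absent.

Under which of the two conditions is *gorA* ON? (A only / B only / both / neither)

Condition A:
Citrulline is present, so JovA is active.
Homoserine is present, so WexW is inactive.
Maltulose is present, so NerF is active.
No repressor is bound and NerF is active, so *zorZ* is transcribed.
So ZorZ is produced and active.
Quinate is present, so QuvQ is inactive.
With repressor JovA bound, *gorA* is not transcribed.
→ *gorA* is OFF in A.
Condition B:
Citrulline is absent, so JovA is inactive.
Homoserine is present, so WexW is inactive.
Maltulose is present, so NerF is active.
No repressor is bound and NerF is active, so *zorZ* is transcribed.
So ZorZ is produced and active.
Quinate is absent, so QuvQ is active.
No repressor is bound and ZorZ and QuvQ are active, so *gorA* is transcribed.
→ *gorA* is ON in B.

B only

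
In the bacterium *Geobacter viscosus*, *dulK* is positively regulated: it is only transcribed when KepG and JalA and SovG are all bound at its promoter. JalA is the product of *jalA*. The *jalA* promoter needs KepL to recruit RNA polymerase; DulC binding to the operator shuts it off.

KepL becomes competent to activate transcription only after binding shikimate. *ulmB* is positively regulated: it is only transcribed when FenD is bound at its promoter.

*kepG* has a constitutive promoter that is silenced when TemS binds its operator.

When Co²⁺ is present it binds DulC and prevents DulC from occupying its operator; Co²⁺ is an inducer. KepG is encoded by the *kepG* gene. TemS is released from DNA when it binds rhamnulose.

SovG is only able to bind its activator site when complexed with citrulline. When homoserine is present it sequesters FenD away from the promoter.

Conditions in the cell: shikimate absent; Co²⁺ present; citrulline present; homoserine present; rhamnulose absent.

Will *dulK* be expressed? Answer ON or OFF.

OFF

Rhamnulose is absent, so TemS is active.
With repressor TemS bound, *kepG* is not transcribed.
So KepG is not produced.
Co²⁺ is present, so DulC is inactive.
Shikimate is absent, so KepL is inactive.
Required activator KepL is absent, so *jalA* is not transcribed.
So JalA is not produced.
Citrulline is present, so SovG is active.
Required activator KepG is absent, so *dulK* is not transcribed.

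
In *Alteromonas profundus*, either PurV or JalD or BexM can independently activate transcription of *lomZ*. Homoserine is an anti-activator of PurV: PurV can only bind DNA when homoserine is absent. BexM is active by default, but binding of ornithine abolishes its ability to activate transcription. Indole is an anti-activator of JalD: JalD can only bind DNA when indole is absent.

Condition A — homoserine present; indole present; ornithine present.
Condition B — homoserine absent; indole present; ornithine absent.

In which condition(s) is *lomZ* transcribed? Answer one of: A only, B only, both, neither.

Condition A:
Homoserine is present, so PurV is inactive.
Indole is present, so JalD is inactive.
Ornithine is present, so BexM is inactive.
No activator is available at the *lomZ* promoter, so *lomZ* is not transcribed.
→ *lomZ* is OFF in A.
Condition B:
Homoserine is absent, so PurV is active.
Indole is present, so JalD is inactive.
Ornithine is absent, so BexM is active.
Activator PurV is present, so *lomZ* is transcribed.
→ *lomZ* is ON in B.

B only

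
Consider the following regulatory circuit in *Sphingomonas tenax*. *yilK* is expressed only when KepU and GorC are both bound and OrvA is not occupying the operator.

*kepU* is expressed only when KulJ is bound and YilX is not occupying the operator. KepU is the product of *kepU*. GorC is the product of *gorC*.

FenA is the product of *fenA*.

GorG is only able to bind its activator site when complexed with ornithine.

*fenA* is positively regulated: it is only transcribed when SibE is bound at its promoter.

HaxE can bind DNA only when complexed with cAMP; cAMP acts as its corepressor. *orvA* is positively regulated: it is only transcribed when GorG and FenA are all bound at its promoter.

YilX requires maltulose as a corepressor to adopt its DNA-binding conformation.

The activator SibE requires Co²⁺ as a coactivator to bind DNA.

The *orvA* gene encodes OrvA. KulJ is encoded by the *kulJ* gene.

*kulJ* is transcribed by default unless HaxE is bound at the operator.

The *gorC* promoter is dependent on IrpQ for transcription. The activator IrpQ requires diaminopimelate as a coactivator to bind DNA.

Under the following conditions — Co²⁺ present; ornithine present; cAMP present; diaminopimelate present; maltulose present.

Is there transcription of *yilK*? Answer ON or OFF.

OFF

Ornithine is present, so GorG is active.
Co²⁺ is present, so SibE is active.
No repressor is bound and SibE is active, so *fenA* is transcribed.
So FenA is produced and active.
No repressor is bound and GorG and FenA are active, so *orvA* is transcribed.
So OrvA is produced and active.
Maltulose is present, so YilX is active.
cAMP is present, so HaxE is active.
With repressor HaxE bound, *kulJ* is not transcribed.
So KulJ is not produced.
With repressor YilX bound, *kepU* is not transcribed.
So KepU is not produced.
Diaminopimelate is present, so IrpQ is active.
No repressor is bound and IrpQ is active, so *gorC* is transcribed.
So GorC is produced and active.
With repressor OrvA bound, *yilK* is not transcribed.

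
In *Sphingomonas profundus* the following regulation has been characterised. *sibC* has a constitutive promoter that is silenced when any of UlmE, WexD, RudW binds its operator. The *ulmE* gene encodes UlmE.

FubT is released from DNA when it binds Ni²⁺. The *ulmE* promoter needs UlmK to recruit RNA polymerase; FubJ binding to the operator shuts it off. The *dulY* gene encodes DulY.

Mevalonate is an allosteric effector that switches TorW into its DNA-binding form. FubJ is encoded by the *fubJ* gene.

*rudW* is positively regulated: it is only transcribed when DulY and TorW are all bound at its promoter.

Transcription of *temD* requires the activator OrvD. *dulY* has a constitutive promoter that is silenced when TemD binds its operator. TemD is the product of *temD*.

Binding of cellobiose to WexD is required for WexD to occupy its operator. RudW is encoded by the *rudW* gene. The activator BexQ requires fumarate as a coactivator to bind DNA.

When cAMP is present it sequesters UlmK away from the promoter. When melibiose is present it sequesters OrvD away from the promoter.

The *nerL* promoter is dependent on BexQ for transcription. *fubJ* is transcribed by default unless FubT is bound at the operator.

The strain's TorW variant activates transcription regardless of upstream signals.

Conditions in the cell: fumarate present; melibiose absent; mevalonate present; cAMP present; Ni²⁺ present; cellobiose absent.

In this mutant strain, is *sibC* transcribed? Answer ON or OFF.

Ni²⁺ is present, so FubT is inactive.
With no repressor bound, *fubJ* is transcribed.
So FubJ is produced and active.
cAMP is present, so UlmK is inactive.
With repressor FubJ bound, *ulmE* is not transcribed.
So UlmE is not produced.
Cellobiose is absent, so WexD is inactive.
Melibiose is absent, so OrvD is active.
No repressor is bound and OrvD is active, so *temD* is transcribed.
So TemD is produced and active.
With repressor TemD bound, *dulY* is not transcribed.
So DulY is not produced.
TorW is constitutively active in this strain.
Required activator DulY is absent, so *rudW* is not transcribed.
So RudW is not produced.
With no repressor bound, *sibC* is transcribed.

ON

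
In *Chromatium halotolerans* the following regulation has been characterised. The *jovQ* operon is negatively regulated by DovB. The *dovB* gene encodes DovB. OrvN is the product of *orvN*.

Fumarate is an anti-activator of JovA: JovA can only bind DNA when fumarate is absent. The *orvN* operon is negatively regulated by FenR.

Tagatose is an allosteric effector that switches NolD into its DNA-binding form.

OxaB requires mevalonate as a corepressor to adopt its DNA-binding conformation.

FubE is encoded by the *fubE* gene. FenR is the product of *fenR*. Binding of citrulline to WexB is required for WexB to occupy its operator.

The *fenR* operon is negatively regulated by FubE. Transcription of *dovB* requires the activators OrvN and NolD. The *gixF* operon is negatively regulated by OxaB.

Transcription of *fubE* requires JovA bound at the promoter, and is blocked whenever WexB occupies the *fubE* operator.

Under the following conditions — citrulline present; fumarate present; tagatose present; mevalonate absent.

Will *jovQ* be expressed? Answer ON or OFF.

ON

Fumarate is present, so JovA is inactive.
Citrulline is present, so WexB is active.
With repressor WexB bound, *fubE* is not transcribed.
So FubE is not produced.
With no repressor bound, *fenR* is transcribed.
So FenR is produced and active.
With repressor FenR bound, *orvN* is not transcribed.
So OrvN is not produced.
Tagatose is present, so NolD is active.
Required activator OrvN is absent, so *dovB* is not transcribed.
So DovB is not produced.
With no repressor bound, *jovQ* is transcribed.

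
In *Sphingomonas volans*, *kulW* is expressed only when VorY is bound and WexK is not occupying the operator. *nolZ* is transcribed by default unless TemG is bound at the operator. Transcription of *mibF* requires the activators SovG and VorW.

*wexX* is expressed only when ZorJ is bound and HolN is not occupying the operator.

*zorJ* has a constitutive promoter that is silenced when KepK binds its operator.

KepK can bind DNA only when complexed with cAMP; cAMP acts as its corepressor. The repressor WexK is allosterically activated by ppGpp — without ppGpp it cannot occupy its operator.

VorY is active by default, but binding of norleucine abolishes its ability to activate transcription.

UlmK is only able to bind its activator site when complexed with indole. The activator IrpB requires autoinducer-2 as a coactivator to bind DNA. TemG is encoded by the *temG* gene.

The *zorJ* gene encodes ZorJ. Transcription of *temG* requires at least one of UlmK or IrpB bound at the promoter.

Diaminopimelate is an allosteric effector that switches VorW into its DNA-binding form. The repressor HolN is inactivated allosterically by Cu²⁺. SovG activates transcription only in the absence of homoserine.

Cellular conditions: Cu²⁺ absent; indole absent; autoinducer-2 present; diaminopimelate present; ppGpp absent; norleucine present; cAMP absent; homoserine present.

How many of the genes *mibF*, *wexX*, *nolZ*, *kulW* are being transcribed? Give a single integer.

Homoserine is present, so SovG is inactive.
Diaminopimelate is present, so VorW is active.
Required activator SovG is absent, so *mibF* is not transcribed.
→ *mibF* is OFF.
cAMP is absent, so KepK is inactive.
With no repressor bound, *zorJ* is transcribed.
So ZorJ is produced and active.
Cu²⁺ is absent, so HolN is active.
With repressor HolN bound, *wexX* is not transcribed.
→ *wexX* is OFF.
Indole is absent, so UlmK is inactive.
Autoinducer-2 is present, so IrpB is active.
Activator IrpB is present, so *temG* is transcribed.
So TemG is produced and active.
With repressor TemG bound, *nolZ* is not transcribed.
→ *nolZ* is OFF.
ppGpp is absent, so WexK is inactive.
Norleucine is present, so VorY is inactive.
Required activator VorY is absent, so *kulW* is not transcribed.
→ *kulW* is OFF.
0 of the 4 genes are transcribed.

0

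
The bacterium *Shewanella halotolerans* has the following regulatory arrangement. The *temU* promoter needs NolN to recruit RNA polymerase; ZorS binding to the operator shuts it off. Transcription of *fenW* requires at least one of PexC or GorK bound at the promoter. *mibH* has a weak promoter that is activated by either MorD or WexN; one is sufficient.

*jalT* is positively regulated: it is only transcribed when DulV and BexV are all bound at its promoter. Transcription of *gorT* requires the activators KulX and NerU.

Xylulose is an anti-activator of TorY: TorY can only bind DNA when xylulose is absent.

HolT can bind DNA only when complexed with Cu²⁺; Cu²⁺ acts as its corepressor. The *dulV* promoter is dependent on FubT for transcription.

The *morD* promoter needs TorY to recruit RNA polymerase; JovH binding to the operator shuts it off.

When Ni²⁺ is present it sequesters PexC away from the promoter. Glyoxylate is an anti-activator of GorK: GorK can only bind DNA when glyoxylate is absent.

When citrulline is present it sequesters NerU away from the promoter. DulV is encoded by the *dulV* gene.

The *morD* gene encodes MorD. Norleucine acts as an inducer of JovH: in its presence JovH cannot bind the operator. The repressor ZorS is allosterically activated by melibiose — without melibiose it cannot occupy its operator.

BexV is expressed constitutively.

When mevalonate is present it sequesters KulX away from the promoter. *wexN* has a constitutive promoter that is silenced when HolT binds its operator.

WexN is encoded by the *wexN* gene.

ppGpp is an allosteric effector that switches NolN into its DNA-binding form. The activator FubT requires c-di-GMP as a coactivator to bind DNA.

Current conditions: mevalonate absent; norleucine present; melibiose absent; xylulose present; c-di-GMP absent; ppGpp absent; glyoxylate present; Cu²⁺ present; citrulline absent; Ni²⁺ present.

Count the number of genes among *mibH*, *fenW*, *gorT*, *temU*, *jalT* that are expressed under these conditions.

1

Norleucine is present, so JovH is inactive.
Xylulose is present, so TorY is inactive.
Required activator TorY is absent, so *morD* is not transcribed.
So MorD is not produced.
Cu²⁺ is present, so HolT is active.
With repressor HolT bound, *wexN* is not transcribed.
So WexN is not produced.
No activator is available at the *mibH* promoter, so *mibH* is not transcribed.
→ *mibH* is OFF.
Ni²⁺ is present, so PexC is inactive.
Glyoxylate is present, so GorK is inactive.
No activator is available at the *fenW* promoter, so *fenW* is not transcribed.
→ *fenW* is OFF.
Mevalonate is absent, so KulX is active.
Citrulline is absent, so NerU is active.
No repressor is bound and KulX and NerU are active, so *gorT* is transcribed.
→ *gorT* is ON.
ppGpp is absent, so NolN is inactive.
Melibiose is absent, so ZorS is inactive.
Required activator NolN is absent, so *temU* is not transcribed.
→ *temU* is OFF.
c-di-GMP is absent, so FubT is inactive.
Required activator FubT is absent, so *dulV* is not transcribed.
So DulV is not produced.
BexV is produced constitutively and is active.
Required activator DulV is absent, so *jalT* is not transcribed.
→ *jalT* is OFF.
1 of the 5 genes is transcribed.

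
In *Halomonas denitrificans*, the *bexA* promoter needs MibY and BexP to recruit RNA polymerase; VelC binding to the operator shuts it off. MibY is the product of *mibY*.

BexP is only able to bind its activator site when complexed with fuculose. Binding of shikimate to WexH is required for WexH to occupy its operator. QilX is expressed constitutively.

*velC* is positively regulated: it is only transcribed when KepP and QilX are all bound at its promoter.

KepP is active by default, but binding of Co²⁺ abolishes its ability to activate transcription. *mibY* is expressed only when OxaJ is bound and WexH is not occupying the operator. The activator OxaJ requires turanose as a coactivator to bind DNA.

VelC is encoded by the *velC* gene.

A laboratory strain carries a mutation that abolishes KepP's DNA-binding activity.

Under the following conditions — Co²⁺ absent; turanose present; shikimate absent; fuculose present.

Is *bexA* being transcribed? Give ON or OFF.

ON

Turanose is present, so OxaJ is active.
Shikimate is absent, so WexH is inactive.
No repressor is bound and OxaJ is active, so *mibY* is transcribed.
So MibY is produced and active.
KepP is non-functional in this strain, so it has no effect.
QilX is produced constitutively and is active.
Required activator KepP is absent, so *velC* is not transcribed.
So VelC is not produced.
Fuculose is present, so BexP is active.
No repressor is bound and MibY and BexP are active, so *bexA* is transcribed.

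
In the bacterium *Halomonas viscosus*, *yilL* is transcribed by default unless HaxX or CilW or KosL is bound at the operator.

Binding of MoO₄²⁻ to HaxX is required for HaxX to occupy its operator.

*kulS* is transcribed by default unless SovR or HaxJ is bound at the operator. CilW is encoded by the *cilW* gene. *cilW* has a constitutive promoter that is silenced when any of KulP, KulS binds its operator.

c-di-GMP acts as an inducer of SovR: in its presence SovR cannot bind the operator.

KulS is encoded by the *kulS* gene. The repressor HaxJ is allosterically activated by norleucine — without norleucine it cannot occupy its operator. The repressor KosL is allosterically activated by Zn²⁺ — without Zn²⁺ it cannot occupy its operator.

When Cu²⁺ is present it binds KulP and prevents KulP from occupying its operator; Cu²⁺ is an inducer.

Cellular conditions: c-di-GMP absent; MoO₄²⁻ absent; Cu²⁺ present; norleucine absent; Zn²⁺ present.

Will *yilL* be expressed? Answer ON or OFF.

MoO₄²⁻ is absent, so HaxX is inactive.
Cu²⁺ is present, so KulP is inactive.
c-di-GMP is absent, so SovR is active.
Norleucine is absent, so HaxJ is inactive.
With repressor SovR bound, *kulS* is not transcribed.
So KulS is not produced.
With no repressor bound, *cilW* is transcribed.
So CilW is produced and active.
Zn²⁺ is present, so KosL is active.
With repressor CilW bound, *yilL* is not transcribed.

OFF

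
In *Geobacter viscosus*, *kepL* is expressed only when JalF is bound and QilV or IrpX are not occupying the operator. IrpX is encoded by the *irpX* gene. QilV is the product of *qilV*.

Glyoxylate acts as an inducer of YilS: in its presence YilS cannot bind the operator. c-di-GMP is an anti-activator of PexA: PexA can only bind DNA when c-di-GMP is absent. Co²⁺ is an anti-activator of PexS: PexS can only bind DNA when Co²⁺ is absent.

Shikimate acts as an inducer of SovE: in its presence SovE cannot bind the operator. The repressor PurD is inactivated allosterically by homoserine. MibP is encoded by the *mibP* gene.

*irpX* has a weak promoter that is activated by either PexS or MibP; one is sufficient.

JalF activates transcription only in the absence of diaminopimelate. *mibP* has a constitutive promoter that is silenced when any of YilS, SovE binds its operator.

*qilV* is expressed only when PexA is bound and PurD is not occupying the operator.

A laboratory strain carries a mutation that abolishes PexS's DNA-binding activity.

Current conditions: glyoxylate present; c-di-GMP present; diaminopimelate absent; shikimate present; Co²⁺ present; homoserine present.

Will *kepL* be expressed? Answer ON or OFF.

OFF

Homoserine is present, so PurD is inactive.
c-di-GMP is present, so PexA is inactive.
Required activator PexA is absent, so *qilV* is not transcribed.
So QilV is not produced.
Diaminopimelate is absent, so JalF is active.
PexS is non-functional in this strain, so it has no effect.
Glyoxylate is present, so YilS is inactive.
Shikimate is present, so SovE is inactive.
With no repressor bound, *mibP* is transcribed.
So MibP is produced and active.
Activator MibP is present, so *irpX* is transcribed.
So IrpX is produced and active.
With repressor IrpX bound, *kepL* is not transcribed.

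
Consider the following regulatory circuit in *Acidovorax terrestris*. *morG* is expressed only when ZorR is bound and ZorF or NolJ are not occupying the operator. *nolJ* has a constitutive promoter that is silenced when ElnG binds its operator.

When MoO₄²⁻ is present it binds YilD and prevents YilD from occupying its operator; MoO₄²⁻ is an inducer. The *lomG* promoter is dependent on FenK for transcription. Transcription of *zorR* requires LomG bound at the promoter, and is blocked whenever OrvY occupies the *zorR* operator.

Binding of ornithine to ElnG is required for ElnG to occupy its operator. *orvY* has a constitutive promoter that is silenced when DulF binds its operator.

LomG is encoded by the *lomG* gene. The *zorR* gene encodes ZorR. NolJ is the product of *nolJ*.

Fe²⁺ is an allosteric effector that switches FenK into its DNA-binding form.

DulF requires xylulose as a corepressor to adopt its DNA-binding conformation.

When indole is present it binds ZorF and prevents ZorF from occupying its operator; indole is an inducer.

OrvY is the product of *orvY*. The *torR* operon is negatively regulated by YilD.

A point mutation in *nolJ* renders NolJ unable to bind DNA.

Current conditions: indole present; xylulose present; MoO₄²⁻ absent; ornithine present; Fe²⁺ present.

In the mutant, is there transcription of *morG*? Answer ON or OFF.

ON

Indole is present, so ZorF is inactive.
Xylulose is present, so DulF is active.
With repressor DulF bound, *orvY* is not transcribed.
So OrvY is not produced.
Fe²⁺ is present, so FenK is active.
No repressor is bound and FenK is active, so *lomG* is transcribed.
So LomG is produced and active.
No repressor is bound and LomG is active, so *zorR* is transcribed.
So ZorR is produced and active.
NolJ is non-functional in this strain, so it has no effect.
No repressor is bound and ZorR is active, so *morG* is transcribed.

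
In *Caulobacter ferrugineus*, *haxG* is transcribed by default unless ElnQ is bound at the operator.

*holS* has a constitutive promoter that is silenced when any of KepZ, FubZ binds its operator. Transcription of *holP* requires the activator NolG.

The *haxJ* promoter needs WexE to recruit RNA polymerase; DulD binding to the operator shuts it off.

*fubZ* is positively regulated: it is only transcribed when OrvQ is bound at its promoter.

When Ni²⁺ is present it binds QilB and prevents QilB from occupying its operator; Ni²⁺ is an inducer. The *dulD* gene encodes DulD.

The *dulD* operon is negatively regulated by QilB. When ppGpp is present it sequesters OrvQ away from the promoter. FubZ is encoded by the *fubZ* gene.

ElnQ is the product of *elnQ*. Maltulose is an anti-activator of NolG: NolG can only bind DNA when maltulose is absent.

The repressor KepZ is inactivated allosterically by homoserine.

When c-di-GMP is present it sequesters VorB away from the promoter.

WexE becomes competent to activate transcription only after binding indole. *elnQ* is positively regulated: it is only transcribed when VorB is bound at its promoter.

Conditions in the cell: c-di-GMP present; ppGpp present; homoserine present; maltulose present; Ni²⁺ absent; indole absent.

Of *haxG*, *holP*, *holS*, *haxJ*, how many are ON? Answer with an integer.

c-di-GMP is present, so VorB is inactive.
Required activator VorB is absent, so *elnQ* is not transcribed.
So ElnQ is not produced.
With no repressor bound, *haxG* is transcribed.
→ *haxG* is ON.
Maltulose is present, so NolG is inactive.
Required activator NolG is absent, so *holP* is not transcribed.
→ *holP* is OFF.
Homoserine is present, so KepZ is inactive.
ppGpp is present, so OrvQ is inactive.
Required activator OrvQ is absent, so *fubZ* is not transcribed.
So FubZ is not produced.
With no repressor bound, *holS* is transcribed.
→ *holS* is ON.
Indole is absent, so WexE is inactive.
Ni²⁺ is absent, so QilB is active.
With repressor QilB bound, *dulD* is not transcribed.
So DulD is not produced.
Required activator WexE is absent, so *haxJ* is not transcribed.
→ *haxJ* is OFF.
2 of the 4 genes are transcribed.

2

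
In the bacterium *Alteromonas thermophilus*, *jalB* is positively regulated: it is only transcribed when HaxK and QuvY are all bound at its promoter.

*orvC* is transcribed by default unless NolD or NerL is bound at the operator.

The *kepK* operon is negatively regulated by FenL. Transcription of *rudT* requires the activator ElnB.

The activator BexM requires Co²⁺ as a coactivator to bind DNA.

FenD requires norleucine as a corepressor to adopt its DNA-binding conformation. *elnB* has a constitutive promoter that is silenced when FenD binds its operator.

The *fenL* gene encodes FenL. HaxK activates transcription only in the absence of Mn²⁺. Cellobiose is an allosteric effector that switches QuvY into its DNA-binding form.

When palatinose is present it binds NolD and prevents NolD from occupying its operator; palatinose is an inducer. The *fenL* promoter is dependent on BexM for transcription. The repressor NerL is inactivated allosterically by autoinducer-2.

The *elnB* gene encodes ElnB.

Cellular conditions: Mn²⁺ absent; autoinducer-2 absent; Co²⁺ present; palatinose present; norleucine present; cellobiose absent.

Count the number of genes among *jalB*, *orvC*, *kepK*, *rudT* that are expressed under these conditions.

0

Mn²⁺ is absent, so HaxK is active.
Cellobiose is absent, so QuvY is inactive.
Required activator QuvY is absent, so *jalB* is not transcribed.
→ *jalB* is OFF.
Palatinose is present, so NolD is inactive.
Autoinducer-2 is absent, so NerL is active.
With repressor NerL bound, *orvC* is not transcribed.
→ *orvC* is OFF.
Co²⁺ is present, so BexM is active.
No repressor is bound and BexM is active, so *fenL* is transcribed.
So FenL is produced and active.
With repressor FenL bound, *kepK* is not transcribed.
→ *kepK* is OFF.
Norleucine is present, so FenD is active.
With repressor FenD bound, *elnB* is not transcribed.
So ElnB is not produced.
Required activator ElnB is absent, so *rudT* is not transcribed.
→ *rudT* is OFF.
0 of the 4 genes are transcribed.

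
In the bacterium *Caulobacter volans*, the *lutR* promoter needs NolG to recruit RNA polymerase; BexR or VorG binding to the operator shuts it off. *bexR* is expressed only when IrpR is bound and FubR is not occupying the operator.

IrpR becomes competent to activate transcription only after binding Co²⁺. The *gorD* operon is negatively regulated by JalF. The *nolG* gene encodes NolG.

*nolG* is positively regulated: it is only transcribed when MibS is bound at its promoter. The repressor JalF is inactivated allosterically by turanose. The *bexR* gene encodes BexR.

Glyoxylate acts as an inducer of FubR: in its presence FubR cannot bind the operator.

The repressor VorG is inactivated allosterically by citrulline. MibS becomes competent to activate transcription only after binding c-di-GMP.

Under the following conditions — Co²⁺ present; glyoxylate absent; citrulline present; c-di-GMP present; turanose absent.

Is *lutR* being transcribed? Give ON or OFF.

ON

Glyoxylate is absent, so FubR is active.
Co²⁺ is present, so IrpR is active.
With repressor FubR bound, *bexR* is not transcribed.
So BexR is not produced.
Citrulline is present, so VorG is inactive.
c-di-GMP is present, so MibS is active.
No repressor is bound and MibS is active, so *nolG* is transcribed.
So NolG is produced and active.
No repressor is bound and NolG is active, so *lutR* is transcribed.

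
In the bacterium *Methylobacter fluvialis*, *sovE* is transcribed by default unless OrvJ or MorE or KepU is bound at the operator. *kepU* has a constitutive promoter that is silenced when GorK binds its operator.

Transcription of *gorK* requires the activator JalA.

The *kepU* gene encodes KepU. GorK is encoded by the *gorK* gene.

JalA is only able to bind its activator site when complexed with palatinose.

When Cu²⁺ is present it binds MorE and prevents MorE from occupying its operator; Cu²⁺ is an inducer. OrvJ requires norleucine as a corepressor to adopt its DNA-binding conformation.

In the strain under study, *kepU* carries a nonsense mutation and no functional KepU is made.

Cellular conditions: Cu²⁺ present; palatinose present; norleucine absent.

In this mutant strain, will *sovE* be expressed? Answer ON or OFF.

ON

Norleucine is absent, so OrvJ is inactive.
Cu²⁺ is present, so MorE is inactive.
KepU is non-functional in this strain, so it has no effect.
With no repressor bound, *sovE* is transcribed.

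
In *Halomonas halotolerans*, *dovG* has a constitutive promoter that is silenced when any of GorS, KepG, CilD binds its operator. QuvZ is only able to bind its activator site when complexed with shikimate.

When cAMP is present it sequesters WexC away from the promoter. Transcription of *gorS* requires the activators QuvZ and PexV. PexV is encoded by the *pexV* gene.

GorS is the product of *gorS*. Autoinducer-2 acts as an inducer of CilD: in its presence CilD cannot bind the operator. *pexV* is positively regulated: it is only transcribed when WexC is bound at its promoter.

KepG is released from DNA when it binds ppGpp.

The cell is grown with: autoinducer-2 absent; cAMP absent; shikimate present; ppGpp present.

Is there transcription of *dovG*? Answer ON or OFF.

Shikimate is present, so QuvZ is active.
cAMP is absent, so WexC is active.
No repressor is bound and WexC is active, so *pexV* is transcribed.
So PexV is produced and active.
No repressor is bound and QuvZ and PexV are active, so *gorS* is transcribed.
So GorS is produced and active.
ppGpp is present, so KepG is inactive.
Autoinducer-2 is absent, so CilD is active.
With repressor GorS bound, *dovG* is not transcribed.

OFF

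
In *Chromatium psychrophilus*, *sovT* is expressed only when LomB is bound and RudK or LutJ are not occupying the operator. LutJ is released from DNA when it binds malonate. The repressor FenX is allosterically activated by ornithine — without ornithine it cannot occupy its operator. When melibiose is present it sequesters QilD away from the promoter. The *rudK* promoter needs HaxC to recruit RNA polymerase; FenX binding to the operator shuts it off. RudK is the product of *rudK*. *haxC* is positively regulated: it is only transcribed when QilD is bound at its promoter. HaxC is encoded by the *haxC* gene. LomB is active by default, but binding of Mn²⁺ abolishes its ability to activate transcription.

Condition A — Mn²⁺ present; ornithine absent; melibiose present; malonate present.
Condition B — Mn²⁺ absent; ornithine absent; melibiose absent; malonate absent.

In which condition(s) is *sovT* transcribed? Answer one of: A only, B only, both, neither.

Condition A:
Mn²⁺ is present, so LomB is inactive.
Ornithine is absent, so FenX is inactive.
Melibiose is present, so QilD is inactive.
Required activator QilD is absent, so *haxC* is not transcribed.
So HaxC is not produced.
Required activator HaxC is absent, so *rudK* is not transcribed.
So RudK is not produced.
Malonate is present, so LutJ is inactive.
Required activator LomB is absent, so *sovT* is not transcribed.
→ *sovT* is OFF in A.
Condition B:
Mn²⁺ is absent, so LomB is active.
Ornithine is absent, so FenX is inactive.
Melibiose is absent, so QilD is active.
No repressor is bound and QilD is active, so *haxC* is transcribed.
So HaxC is produced and active.
No repressor is bound and HaxC is active, so *rudK* is transcribed.
So RudK is produced and active.
Malonate is absent, so LutJ is active.
With repressor RudK bound, *sovT* is not transcribed.
→ *sovT* is OFF in B.

neither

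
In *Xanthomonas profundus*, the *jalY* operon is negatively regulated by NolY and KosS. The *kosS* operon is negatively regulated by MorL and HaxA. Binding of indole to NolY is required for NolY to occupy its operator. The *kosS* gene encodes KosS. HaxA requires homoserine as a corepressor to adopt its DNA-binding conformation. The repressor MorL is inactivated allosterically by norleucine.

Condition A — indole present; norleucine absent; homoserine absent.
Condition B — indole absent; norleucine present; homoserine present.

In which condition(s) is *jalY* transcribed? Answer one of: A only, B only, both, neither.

Condition A:
Indole is present, so NolY is active.
Norleucine is absent, so MorL is active.
Homoserine is absent, so HaxA is inactive.
With repressor MorL bound, *kosS* is not transcribed.
So KosS is not produced.
With repressor NolY bound, *jalY* is not transcribed.
→ *jalY* is OFF in A.
Condition B:
Indole is absent, so NolY is inactive.
Norleucine is present, so MorL is inactive.
Homoserine is present, so HaxA is active.
With repressor HaxA bound, *kosS* is not transcribed.
So KosS is not produced.
With no repressor bound, *jalY* is transcribed.
→ *jalY* is ON in B.

B only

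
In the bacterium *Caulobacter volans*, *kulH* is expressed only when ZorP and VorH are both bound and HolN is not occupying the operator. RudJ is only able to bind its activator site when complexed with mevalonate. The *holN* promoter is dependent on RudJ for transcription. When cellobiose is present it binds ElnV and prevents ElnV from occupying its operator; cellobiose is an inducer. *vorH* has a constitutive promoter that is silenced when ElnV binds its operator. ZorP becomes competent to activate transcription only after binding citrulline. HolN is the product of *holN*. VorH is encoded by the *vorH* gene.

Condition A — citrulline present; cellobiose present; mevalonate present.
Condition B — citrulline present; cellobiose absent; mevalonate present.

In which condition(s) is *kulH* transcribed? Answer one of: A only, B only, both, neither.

Condition A:
Citrulline is present, so ZorP is active.
Cellobiose is present, so ElnV is inactive.
With no repressor bound, *vorH* is transcribed.
So VorH is produced and active.
Mevalonate is present, so RudJ is active.
No repressor is bound and RudJ is active, so *holN* is transcribed.
So HolN is produced and active.
With repressor HolN bound, *kulH* is not transcribed.
→ *kulH* is OFF in A.
Condition B:
Citrulline is present, so ZorP is active.
Cellobiose is absent, so ElnV is active.
With repressor ElnV bound, *vorH* is not transcribed.
So VorH is not produced.
Mevalonate is present, so RudJ is active.
No repressor is bound and RudJ is active, so *holN* is transcribed.
So HolN is produced and active.
With repressor HolN bound, *kulH* is not transcribed.
→ *kulH* is OFF in B.

neither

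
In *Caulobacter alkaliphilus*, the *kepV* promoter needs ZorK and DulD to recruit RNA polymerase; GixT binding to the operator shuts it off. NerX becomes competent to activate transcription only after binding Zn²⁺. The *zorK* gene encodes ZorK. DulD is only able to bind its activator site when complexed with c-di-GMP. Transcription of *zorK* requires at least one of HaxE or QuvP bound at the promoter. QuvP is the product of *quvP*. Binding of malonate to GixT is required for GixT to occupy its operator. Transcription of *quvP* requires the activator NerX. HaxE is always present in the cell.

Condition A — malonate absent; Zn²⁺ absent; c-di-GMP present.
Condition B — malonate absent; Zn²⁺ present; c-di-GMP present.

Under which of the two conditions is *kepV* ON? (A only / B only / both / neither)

both

Condition A:
Malonate is absent, so GixT is inactive.
HaxE is produced constitutively and is active.
Zn²⁺ is absent, so NerX is inactive.
Required activator NerX is absent, so *quvP* is not transcribed.
So QuvP is not produced.
Activator HaxE is present, so *zorK* is transcribed.
So ZorK is produced and active.
c-di-GMP is present, so DulD is active.
No repressor is bound and ZorK and DulD are active, so *kepV* is transcribed.
→ *kepV* is ON in A.
Condition B:
Malonate is absent, so GixT is inactive.
HaxE is produced constitutively and is active.
Zn²⁺ is present, so NerX is active.
No repressor is bound and NerX is active, so *quvP* is transcribed.
So QuvP is produced and active.
Activator HaxE is present, so *zorK* is transcribed.
So ZorK is produced and active.
c-di-GMP is present, so DulD is active.
No repressor is bound and ZorK and DulD are active, so *kepV* is transcribed.
→ *kepV* is ON in B.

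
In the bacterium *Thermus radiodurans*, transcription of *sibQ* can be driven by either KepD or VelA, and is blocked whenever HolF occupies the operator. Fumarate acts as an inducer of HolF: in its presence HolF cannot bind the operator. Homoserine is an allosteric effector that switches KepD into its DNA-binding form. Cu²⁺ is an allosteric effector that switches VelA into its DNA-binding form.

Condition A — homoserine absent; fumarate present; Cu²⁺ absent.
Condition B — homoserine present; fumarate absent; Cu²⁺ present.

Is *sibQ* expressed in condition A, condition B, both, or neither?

Condition A:
Homoserine is absent, so KepD is inactive.
Fumarate is present, so HolF is inactive.
Cu²⁺ is absent, so VelA is inactive.
No activator is available at the *sibQ* promoter, so *sibQ* is not transcribed.
→ *sibQ* is OFF in A.
Condition B:
Homoserine is present, so KepD is active.
Fumarate is absent, so HolF is active.
Cu²⁺ is present, so VelA is active.
With repressor HolF bound, *sibQ* is not transcribed.
→ *sibQ* is OFF in B.

neither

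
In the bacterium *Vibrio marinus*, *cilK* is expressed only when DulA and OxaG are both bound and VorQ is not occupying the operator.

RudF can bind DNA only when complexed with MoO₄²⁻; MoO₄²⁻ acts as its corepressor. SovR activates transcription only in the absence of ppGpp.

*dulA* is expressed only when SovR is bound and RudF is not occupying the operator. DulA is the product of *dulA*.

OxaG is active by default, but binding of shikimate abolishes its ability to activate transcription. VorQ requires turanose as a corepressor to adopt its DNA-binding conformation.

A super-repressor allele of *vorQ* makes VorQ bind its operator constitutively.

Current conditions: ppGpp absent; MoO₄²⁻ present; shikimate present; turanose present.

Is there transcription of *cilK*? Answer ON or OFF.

OFF

MoO₄²⁻ is present, so RudF is active.
ppGpp is absent, so SovR is active.
With repressor RudF bound, *dulA* is not transcribed.
So DulA is not produced.
Shikimate is present, so OxaG is inactive.
VorQ is constitutively active in this strain.
With repressor VorQ bound, *cilK* is not transcribed.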